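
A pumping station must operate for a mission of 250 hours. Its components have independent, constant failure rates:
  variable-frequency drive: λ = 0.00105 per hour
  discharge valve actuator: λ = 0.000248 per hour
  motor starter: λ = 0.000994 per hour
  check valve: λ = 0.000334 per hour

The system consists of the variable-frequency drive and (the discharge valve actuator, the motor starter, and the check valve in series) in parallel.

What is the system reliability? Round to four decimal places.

R(variable-frequency drive) = exp(−0.00105 × 250) = 0.769126
R(discharge valve actuator) = exp(−0.000248 × 250) = 0.939883
R(motor starter) = exp(−0.000994 × 250) = 0.779970
R(check valve) = exp(−0.000334 × 250) = 0.919891
Series (discharge valve actuator, motor starter, and check valve): 0.939883 × 0.779970 × 0.919891 = 0.674354
Parallel (variable-frequency drive and [0.674354]): 1 − (1 − 0.769126)(1 − 0.674354) = 0.9248

0.9248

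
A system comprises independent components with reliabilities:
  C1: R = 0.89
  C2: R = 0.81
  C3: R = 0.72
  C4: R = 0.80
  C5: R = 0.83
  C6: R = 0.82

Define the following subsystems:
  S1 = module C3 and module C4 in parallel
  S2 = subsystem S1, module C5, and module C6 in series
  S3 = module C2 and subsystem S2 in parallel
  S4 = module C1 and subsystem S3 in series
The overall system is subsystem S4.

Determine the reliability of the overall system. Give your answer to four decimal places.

0.8295

Parallel (C3 and C4): 1 − (1 − 0.720000)(1 − 0.800000) = 0.944000
Series ([0.944000], C5, and C6): 0.944000 × 0.830000 × 0.820000 = 0.642486
Parallel (C2 and [0.642486]): 1 − (1 − 0.810000)(1 − 0.642486) = 0.932072
Series (C1 and [0.932072]): 0.890000 × 0.932072 = 0.8295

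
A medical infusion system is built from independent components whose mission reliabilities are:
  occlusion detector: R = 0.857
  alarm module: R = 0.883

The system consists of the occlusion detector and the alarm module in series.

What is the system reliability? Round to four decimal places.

Series (occlusion detector and alarm module): 0.857000 × 0.883000 = 0.7567

0.7567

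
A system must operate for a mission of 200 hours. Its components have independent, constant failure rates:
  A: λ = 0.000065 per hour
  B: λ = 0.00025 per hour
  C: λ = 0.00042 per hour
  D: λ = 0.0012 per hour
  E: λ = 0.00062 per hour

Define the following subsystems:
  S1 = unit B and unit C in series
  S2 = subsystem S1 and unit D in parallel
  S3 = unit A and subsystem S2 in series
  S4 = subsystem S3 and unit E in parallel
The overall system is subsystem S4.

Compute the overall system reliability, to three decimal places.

R(A) = exp(−0.000065 × 200) = 0.98708
R(B) = exp(−0.00025 × 200) = 0.95123
R(C) = exp(−0.00042 × 200) = 0.91943
R(D) = exp(−0.0012 × 200) = 0.78663
R(E) = exp(−0.00062 × 200) = 0.88338
Series (B and C): 0.95123 × 0.91943 = 0.87459
Parallel ([0.87459] and D): 1 − (1 − 0.87459)(1 − 0.78663) = 0.97324
Series (A and [0.97324]): 0.98708 × 0.97324 = 0.96067
Parallel ([0.96067] and E): 1 − (1 − 0.96067)(1 − 0.88338) = 0.995

0.995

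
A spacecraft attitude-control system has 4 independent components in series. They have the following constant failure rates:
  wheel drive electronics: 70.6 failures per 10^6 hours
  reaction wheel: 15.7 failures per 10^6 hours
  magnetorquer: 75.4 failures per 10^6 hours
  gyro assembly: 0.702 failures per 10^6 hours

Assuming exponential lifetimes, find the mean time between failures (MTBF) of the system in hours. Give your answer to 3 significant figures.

6160

Series of exponential components: λ_sys = Σ λ_i
λ_sys = 0.0000706 + 0.0000157 + 0.0000754 + 0.000000702 = 1.6240e-04 /h
MTBF = 1 / λ_sys = 6160 h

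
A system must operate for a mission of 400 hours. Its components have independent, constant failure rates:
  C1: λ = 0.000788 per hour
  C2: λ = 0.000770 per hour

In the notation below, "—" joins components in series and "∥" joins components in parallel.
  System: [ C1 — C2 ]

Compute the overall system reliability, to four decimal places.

R(C1) = exp(−0.000788 × 400) = 0.729643
R(C2) = exp(−0.000770 × 400) = 0.734915
Series (C1 and C2): 0.729643 × 0.734915 = 0.5362

0.5362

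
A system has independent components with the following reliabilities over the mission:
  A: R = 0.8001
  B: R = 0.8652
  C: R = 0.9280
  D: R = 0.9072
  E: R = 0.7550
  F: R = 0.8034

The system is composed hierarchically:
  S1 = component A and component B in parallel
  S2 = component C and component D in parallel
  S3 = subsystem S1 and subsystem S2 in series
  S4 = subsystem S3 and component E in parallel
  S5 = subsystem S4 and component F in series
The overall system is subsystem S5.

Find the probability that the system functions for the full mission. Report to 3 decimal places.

0.797

Parallel (A and B): 1 − (1 − 0.80010)(1 − 0.86520) = 0.97305
Parallel (C and D): 1 − (1 − 0.92800)(1 − 0.90720) = 0.99332
Series ([0.97305] and [0.99332]): 0.97305 × 0.99332 = 0.96655
Parallel ([0.96655] and E): 1 − (1 − 0.96655)(1 − 0.75500) = 0.99180
Series ([0.99180] and F): 0.99180 × 0.80340 = 0.797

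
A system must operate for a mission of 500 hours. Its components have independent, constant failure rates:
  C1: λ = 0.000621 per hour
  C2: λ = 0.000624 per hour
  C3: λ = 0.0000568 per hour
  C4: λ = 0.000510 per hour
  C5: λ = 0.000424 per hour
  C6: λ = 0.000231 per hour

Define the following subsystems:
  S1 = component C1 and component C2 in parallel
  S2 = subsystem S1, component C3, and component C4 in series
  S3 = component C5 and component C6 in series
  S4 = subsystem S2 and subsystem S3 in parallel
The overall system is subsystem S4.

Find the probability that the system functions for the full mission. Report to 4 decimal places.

0.9160

R(C1) = exp(−0.000621 × 500) = 0.733080
R(C2) = exp(−0.000624 × 500) = 0.731982
R(C3) = exp(−0.0000568 × 500) = 0.971999
R(C4) = exp(−0.000510 × 500) = 0.774916
R(C5) = exp(−0.000424 × 500) = 0.808965
R(C6) = exp(−0.000231 × 500) = 0.890921
Parallel (C1 and C2): 1 − (1 − 0.733080)(1 − 0.731982) = 0.928461
Series ([0.928461], C3, and C4): 0.928461 × 0.971999 × 0.774916 = 0.699333
Series (C5 and C6): 0.808965 × 0.890921 = 0.720724
Parallel ([0.699333] and [0.720724]): 1 − (1 − 0.699333)(1 − 0.720724) = 0.9160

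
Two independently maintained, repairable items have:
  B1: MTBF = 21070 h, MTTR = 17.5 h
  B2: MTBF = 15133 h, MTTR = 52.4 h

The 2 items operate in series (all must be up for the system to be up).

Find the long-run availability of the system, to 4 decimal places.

A(B1) = MTBF/(MTBF+MTTR) = 21070/(21070+17.5) = 0.999170
A(B2) = MTBF/(MTBF+MTTR) = 15133/(15133+52.4) = 0.996549
Series availability: 0.999170 × 0.996549 = 0.9957

0.9957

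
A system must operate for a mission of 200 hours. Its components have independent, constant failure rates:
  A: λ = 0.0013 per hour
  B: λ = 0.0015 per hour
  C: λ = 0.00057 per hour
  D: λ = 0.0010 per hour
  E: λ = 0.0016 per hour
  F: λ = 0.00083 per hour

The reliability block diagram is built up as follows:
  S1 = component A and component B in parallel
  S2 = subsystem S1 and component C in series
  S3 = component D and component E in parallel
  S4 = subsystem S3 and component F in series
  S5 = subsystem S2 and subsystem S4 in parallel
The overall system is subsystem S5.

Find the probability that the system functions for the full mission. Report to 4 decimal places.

R(A) = exp(−0.0013 × 200) = 0.771052
R(B) = exp(−0.0015 × 200) = 0.740818
R(C) = exp(−0.00057 × 200) = 0.892258
R(D) = exp(−0.0010 × 200) = 0.818731
R(E) = exp(−0.0016 × 200) = 0.726149
R(F) = exp(−0.00083 × 200) = 0.847046
Parallel (A and B): 1 − (1 − 0.771052)(1 − 0.740818) = 0.940661
Series ([0.940661] and C): 0.940661 × 0.892258 = 0.839312
Parallel (D and E): 1 − (1 − 0.818731)(1 − 0.726149) = 0.950359
Series ([0.950359] and F): 0.950359 × 0.847046 = 0.804998
Parallel ([0.839312] and [0.804998]): 1 − (1 − 0.839312)(1 − 0.804998) = 0.9687

0.9687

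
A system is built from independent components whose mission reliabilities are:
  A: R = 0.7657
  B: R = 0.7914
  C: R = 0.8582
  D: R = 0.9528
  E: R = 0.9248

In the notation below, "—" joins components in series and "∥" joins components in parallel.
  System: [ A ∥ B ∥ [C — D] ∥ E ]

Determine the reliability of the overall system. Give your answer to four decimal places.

0.9993

Series (C and D): 0.858200 × 0.952800 = 0.817693
Parallel (A, B, [0.817693], and E): 1 − (1 − 0.765700)(1 − 0.791400)(1 − 0.817693)(1 − 0.924800) = 0.9993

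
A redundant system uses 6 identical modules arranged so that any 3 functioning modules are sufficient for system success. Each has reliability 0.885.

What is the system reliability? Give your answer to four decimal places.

0.9978

R = Σ_{i=3}^{6} C(6,i) p^i (1−p)^{6−i} with p = 0.885
C(6,3)·0.885^3·0.115^3 = 0.021084
C(6,4)·0.885^4·0.115^2 = 0.121691
C(6,5)·0.885^5·0.115^1 = 0.374598
C(6,6)·0.885^6·0.115^0 = 0.480463
Sum = 0.9978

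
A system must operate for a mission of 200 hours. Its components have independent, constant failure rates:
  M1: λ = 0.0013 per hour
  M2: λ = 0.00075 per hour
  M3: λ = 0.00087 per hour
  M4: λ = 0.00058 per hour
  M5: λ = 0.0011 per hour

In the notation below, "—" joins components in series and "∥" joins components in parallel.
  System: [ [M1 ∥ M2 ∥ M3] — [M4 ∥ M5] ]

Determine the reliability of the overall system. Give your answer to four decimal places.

R(M1) = exp(−0.0013 × 200) = 0.771052
R(M2) = exp(−0.00075 × 200) = 0.860708
R(M3) = exp(−0.00087 × 200) = 0.840297
R(M4) = exp(−0.00058 × 200) = 0.890475
R(M5) = exp(−0.0011 × 200) = 0.802519
Parallel (M1, M2, and M3): 1 − (1 − 0.771052)(1 − 0.860708)(1 − 0.840297) = 0.994907
Parallel (M4 and M5): 1 − (1 − 0.890475)(1 − 0.802519) = 0.978371
Series ([0.994907] and [0.978371]): 0.994907 × 0.978371 = 0.9734

0.9734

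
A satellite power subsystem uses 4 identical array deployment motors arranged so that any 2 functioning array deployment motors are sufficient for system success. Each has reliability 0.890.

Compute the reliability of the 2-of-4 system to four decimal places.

0.9951

R = Σ_{i=2}^{4} C(4,i) p^i (1−p)^{4−i} with p = 0.890
C(4,2)·0.890^2·0.110^2 = 0.057506
C(4,3)·0.890^3·0.110^1 = 0.310186
C(4,4)·0.890^4·0.110^0 = 0.627422
Sum = 0.9951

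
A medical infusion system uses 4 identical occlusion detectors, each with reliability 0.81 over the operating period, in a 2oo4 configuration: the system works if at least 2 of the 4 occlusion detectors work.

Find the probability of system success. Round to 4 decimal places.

0.9765

R = Σ_{i=2}^{4} C(4,i) p^i (1−p)^{4−i} with p = 0.81
C(4,2)·0.81^2·0.19^2 = 0.142111
C(4,3)·0.81^3·0.19^1 = 0.403895
C(4,4)·0.81^4·0.19^0 = 0.430467
Sum = 0.9765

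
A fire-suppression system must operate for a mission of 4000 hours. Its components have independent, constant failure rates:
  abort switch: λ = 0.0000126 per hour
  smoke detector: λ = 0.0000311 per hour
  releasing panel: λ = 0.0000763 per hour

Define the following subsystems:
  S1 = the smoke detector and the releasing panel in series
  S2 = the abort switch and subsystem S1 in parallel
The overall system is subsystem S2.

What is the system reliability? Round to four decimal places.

R(abort switch) = exp(−0.0000126 × 4000) = 0.950849
R(smoke detector) = exp(−0.0000311 × 4000) = 0.883027
R(releasing panel) = exp(−0.0000763 × 4000) = 0.736976
Series (smoke detector and releasing panel): 0.883027 × 0.736976 = 0.650770
Parallel (abort switch and [0.650770]): 1 − (1 − 0.950849)(1 − 0.650770) = 0.9828

0.9828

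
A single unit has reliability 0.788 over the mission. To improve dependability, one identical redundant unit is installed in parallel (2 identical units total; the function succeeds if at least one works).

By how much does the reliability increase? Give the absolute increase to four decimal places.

0.1671

R_before = 0.788
R_after = 1 − (1 − 0.788)^2 = 0.9551
ΔR = 0.9551 − 0.788 = 0.1671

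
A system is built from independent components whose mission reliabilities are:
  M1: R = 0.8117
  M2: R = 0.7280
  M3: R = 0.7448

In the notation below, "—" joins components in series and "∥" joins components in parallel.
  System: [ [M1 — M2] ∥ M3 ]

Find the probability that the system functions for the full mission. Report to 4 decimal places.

0.8956

Series (M1 and M2): 0.811700 × 0.728000 = 0.590918
Parallel ([0.590918] and M3): 1 − (1 − 0.590918)(1 − 0.744800) = 0.8956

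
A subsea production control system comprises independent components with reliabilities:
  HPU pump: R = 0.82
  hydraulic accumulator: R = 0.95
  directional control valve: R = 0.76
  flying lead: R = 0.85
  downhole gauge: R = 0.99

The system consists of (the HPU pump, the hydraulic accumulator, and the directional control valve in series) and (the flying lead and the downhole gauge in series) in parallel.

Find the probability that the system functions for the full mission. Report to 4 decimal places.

Series (HPU pump, hydraulic accumulator, and directional control valve): 0.820000 × 0.950000 × 0.760000 = 0.592040
Series (flying lead and downhole gauge): 0.850000 × 0.990000 = 0.841500
Parallel ([0.592040] and [0.841500]): 1 − (1 − 0.592040)(1 − 0.841500) = 0.9353

0.9353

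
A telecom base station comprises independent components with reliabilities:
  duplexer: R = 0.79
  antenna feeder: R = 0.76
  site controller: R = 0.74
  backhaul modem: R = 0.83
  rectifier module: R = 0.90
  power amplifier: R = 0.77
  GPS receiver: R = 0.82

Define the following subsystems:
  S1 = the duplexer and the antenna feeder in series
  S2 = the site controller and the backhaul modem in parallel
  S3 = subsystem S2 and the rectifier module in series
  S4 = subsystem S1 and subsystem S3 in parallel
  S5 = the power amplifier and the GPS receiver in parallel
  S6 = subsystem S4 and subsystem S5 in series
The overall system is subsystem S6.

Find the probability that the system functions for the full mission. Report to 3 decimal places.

0.905

Series (duplexer and antenna feeder): 0.79000 × 0.76000 = 0.60040
Parallel (site controller and backhaul modem): 1 − (1 − 0.74000)(1 − 0.83000) = 0.95580
Series ([0.95580] and rectifier module): 0.95580 × 0.90000 = 0.86022
Parallel ([0.60040] and [0.86022]): 1 − (1 − 0.60040)(1 − 0.86022) = 0.94414
Parallel (power amplifier and GPS receiver): 1 − (1 − 0.77000)(1 − 0.82000) = 0.95860
Series ([0.94414] and [0.95860]): 0.94414 × 0.95860 = 0.905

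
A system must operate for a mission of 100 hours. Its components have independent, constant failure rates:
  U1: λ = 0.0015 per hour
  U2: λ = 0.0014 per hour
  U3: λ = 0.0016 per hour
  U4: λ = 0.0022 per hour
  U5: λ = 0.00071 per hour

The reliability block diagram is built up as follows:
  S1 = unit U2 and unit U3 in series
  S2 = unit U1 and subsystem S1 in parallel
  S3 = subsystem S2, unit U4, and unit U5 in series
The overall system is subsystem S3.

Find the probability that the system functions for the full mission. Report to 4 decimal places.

0.7205

R(U1) = exp(−0.0015 × 100) = 0.860708
R(U2) = exp(−0.0014 × 100) = 0.869358
R(U3) = exp(−0.0016 × 100) = 0.852144
R(U4) = exp(−0.0022 × 100) = 0.802519
R(U5) = exp(−0.00071 × 100) = 0.931462
Series (U2 and U3): 0.869358 × 0.852144 = 0.740818
Parallel (U1 and [0.740818]): 1 − (1 − 0.860708)(1 − 0.740818) = 0.963898
Series ([0.963898], U4, and U5): 0.963898 × 0.802519 × 0.931462 = 0.7205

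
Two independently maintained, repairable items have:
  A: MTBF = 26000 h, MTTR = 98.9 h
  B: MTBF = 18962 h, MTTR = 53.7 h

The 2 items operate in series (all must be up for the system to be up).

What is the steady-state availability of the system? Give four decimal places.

0.9934

A(A) = MTBF/(MTBF+MTTR) = 26000/(26000+98.9) = 0.996211
A(B) = MTBF/(MTBF+MTTR) = 18962/(18962+53.7) = 0.997176
Series availability: 0.996211 × 0.997176 = 0.9934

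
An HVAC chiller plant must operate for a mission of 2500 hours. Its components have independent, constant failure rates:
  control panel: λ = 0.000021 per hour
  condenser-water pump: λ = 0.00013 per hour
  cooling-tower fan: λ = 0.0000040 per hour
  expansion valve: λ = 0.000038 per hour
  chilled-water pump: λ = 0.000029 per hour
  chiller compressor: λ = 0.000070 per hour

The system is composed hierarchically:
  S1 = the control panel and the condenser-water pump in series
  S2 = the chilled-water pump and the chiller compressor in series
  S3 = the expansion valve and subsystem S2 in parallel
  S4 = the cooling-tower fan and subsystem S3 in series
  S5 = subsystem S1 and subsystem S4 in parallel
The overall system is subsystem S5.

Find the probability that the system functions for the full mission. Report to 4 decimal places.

R(control panel) = exp(−0.000021 × 2500) = 0.948854
R(condenser-water pump) = exp(−0.00013 × 2500) = 0.722527
R(cooling-tower fan) = exp(−0.0000040 × 2500) = 0.990050
R(expansion valve) = exp(−0.000038 × 2500) = 0.909373
R(chilled-water pump) = exp(−0.000029 × 2500) = 0.930066
R(chiller compressor) = exp(−0.000070 × 2500) = 0.839457
Series (control panel and condenser-water pump): 0.948854 × 0.722527 = 0.685573
Series (chilled-water pump and chiller compressor): 0.930066 × 0.839457 = 0.780750
Parallel (expansion valve and [0.780750]): 1 − (1 − 0.909373)(1 − 0.780750) = 0.980130
Series (cooling-tower fan and [0.980130]): 0.990050 × 0.980130 = 0.970378
Parallel ([0.685573] and [0.970378]): 1 − (1 − 0.685573)(1 − 0.970378) = 0.9907

0.9907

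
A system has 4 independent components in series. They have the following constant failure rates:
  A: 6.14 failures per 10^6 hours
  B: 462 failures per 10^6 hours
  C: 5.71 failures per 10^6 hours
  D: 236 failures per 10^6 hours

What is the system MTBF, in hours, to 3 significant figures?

Series of exponential components: λ_sys = Σ λ_i
λ_sys = 0.00000614 + 0.000462 + 0.00000571 + 0.000236 = 7.0985e-04 /h
MTBF = 1 / λ_sys = 1410 h

1410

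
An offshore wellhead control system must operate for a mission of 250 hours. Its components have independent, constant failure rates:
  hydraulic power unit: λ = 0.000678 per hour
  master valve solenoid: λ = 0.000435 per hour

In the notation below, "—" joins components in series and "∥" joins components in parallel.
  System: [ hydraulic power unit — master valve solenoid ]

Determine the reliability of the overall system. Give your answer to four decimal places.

R(hydraulic power unit) = exp(−0.000678 × 250) = 0.844087
R(master valve solenoid) = exp(−0.000435 × 250) = 0.896955
Series (hydraulic power unit and master valve solenoid): 0.844087 × 0.896955 = 0.7571

0.7571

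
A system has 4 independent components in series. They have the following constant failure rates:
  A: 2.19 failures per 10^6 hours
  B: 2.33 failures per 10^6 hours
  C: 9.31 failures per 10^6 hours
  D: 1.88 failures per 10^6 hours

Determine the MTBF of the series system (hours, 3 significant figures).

Series of exponential components: λ_sys = Σ λ_i
λ_sys = 0.00000219 + 0.00000233 + 0.00000931 + 0.00000188 = 1.5710e-05 /h
MTBF = 1 / λ_sys = 63700 h

63700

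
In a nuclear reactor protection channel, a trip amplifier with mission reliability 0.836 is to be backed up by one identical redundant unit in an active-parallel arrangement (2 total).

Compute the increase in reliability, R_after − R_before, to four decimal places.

0.1371

R_before = 0.836
R_after = 1 − (1 − 0.836)^2 = 0.9731
ΔR = 0.9731 − 0.836 = 0.1371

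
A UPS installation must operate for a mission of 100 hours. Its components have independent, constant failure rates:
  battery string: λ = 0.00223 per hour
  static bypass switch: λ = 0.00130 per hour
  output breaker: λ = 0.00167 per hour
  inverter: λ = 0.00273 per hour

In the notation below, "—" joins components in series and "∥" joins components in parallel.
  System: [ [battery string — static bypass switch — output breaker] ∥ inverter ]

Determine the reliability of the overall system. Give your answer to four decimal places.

R(battery string) = exp(−0.00223 × 100) = 0.800115
R(static bypass switch) = exp(−0.00130 × 100) = 0.878095
R(output breaker) = exp(−0.00167 × 100) = 0.846200
R(inverter) = exp(−0.00273 × 100) = 0.761093
Series (battery string, static bypass switch, and output breaker): 0.800115 × 0.878095 × 0.846200 = 0.594521
Parallel ([0.594521] and inverter): 1 − (1 − 0.594521)(1 − 0.761093) = 0.9031

0.9031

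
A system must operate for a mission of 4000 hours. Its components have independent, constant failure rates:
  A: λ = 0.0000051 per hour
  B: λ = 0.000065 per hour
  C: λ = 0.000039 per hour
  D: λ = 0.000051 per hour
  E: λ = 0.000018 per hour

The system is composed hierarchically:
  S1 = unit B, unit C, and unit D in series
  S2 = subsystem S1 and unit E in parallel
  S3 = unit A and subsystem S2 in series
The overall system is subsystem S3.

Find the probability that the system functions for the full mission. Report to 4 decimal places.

0.9484

R(A) = exp(−0.0000051 × 4000) = 0.979807
R(B) = exp(−0.000065 × 4000) = 0.771052
R(C) = exp(−0.000039 × 4000) = 0.855559
R(D) = exp(−0.000051 × 4000) = 0.815462
R(E) = exp(−0.000018 × 4000) = 0.930531
Series (B, C, and D): 0.771052 × 0.855559 × 0.815462 = 0.537944
Parallel ([0.537944] and E): 1 − (1 − 0.537944)(1 − 0.930531) = 0.967901
Series (A and [0.967901]): 0.979807 × 0.967901 = 0.9484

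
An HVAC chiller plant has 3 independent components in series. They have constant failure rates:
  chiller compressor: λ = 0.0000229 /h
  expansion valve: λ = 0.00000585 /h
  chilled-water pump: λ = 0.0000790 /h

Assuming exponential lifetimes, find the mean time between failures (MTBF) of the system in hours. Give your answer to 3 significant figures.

Series of exponential components: λ_sys = Σ λ_i
λ_sys = 0.0000229 + 0.00000585 + 0.0000790 = 1.0775e-04 /h
MTBF = 1 / λ_sys = 9280 h

9280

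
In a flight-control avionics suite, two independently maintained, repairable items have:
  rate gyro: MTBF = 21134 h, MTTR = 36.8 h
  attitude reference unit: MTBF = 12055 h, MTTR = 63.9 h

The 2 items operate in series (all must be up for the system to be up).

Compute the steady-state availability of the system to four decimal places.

A(rate gyro) = MTBF/(MTBF+MTTR) = 21134/(21134+36.8) = 0.998262
A(attitude reference unit) = MTBF/(MTBF+MTTR) = 12055/(12055+63.9) = 0.994727
Series availability: 0.998262 × 0.994727 = 0.9930

0.9930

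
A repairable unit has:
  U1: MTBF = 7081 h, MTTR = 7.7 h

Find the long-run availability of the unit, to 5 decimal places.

0.99891

A(U1) = MTBF/(MTBF+MTTR) = 7081/(7081+7.7) = 0.99891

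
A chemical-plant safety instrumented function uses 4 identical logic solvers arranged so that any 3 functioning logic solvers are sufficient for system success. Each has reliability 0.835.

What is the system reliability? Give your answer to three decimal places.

R = Σ_{i=3}^{4} C(4,i) p^i (1−p)^{4−i} with p = 0.835
C(4,3)·0.835^3·0.165^1 = 0.38424
C(4,4)·0.835^4·0.165^0 = 0.48612
Sum = 0.870

0.870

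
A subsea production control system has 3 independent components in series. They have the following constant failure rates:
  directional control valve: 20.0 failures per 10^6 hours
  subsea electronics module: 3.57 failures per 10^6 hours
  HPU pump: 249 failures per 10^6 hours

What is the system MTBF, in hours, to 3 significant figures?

Series of exponential components: λ_sys = Σ λ_i
λ_sys = 0.0000200 + 0.00000357 + 0.000249 = 2.7257e-04 /h
MTBF = 1 / λ_sys = 3670 h

3670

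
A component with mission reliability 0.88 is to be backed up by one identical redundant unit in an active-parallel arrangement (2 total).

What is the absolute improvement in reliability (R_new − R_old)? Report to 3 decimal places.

0.106

R_before = 0.88
R_after = 1 − (1 − 0.88)^2 = 0.986
ΔR = 0.986 − 0.88 = 0.106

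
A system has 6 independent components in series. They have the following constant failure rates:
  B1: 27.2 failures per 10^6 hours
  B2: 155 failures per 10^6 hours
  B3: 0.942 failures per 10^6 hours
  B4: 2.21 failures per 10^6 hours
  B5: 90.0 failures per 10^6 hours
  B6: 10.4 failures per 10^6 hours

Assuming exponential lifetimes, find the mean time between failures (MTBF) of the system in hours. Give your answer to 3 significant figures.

3500

Series of exponential components: λ_sys = Σ λ_i
λ_sys = 0.0000272 + 0.000155 + 0.000000942 + 0.00000221 + 0.0000900 + 0.0000104 = 2.8575e-04 /h
MTBF = 1 / λ_sys = 3500 h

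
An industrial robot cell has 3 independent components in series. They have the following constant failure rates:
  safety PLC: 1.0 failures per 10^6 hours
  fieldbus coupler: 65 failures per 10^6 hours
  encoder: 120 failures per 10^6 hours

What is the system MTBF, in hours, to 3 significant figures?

Series of exponential components: λ_sys = Σ λ_i
λ_sys = 0.0000010 + 0.000065 + 0.00012 = 1.8600e-04 /h
MTBF = 1 / λ_sys = 5380 h

5380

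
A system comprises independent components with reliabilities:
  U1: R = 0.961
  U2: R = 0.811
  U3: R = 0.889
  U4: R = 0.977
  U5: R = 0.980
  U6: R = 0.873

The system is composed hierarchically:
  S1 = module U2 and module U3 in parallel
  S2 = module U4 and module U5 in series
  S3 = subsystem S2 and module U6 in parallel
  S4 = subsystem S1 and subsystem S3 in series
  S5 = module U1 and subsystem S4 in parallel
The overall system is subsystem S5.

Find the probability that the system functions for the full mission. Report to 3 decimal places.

0.999

Parallel (U2 and U3): 1 − (1 − 0.81100)(1 − 0.88900) = 0.97902
Series (U4 and U5): 0.97700 × 0.98000 = 0.95746
Parallel ([0.95746] and U6): 1 − (1 − 0.95746)(1 − 0.87300) = 0.99460
Series ([0.97902] and [0.99460]): 0.97902 × 0.99460 = 0.97373
Parallel (U1 and [0.97373]): 1 − (1 − 0.96100)(1 − 0.97373) = 0.999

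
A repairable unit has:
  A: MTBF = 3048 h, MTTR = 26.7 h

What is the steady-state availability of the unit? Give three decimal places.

0.991

A(A) = MTBF/(MTBF+MTTR) = 3048/(3048+26.7) = 0.991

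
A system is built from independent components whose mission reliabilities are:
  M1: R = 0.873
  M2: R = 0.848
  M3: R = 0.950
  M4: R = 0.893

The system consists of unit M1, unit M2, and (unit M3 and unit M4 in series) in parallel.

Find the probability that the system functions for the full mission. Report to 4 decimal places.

Series (M3 and M4): 0.950000 × 0.893000 = 0.848350
Parallel (M1, M2, and [0.848350]): 1 − (1 − 0.873000)(1 − 0.848000)(1 − 0.848350) = 0.9971

0.9971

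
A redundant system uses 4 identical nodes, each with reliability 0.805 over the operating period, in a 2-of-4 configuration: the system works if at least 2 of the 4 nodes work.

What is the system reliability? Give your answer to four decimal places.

0.9747

R = Σ_{i=2}^{4} C(4,i) p^i (1−p)^{4−i} with p = 0.805
C(4,2)·0.805^2·0.195^2 = 0.147847
C(4,3)·0.805^3·0.195^1 = 0.406895
C(4,4)·0.805^4·0.195^0 = 0.419936
Sum = 0.9747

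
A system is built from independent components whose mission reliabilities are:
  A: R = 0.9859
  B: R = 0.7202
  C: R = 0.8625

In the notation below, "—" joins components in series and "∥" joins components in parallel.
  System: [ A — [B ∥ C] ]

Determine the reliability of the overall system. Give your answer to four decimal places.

0.9480

Parallel (B and C): 1 − (1 − 0.720200)(1 − 0.862500) = 0.961528
Series (A and [0.961528]): 0.985900 × 0.961528 = 0.9480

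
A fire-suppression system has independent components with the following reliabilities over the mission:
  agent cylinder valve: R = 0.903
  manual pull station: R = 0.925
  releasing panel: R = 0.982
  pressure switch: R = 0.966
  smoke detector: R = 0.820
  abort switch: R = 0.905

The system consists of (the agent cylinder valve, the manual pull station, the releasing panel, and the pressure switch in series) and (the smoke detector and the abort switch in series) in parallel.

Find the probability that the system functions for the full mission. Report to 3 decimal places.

Series (agent cylinder valve, manual pull station, releasing panel, and pressure switch): 0.90300 × 0.92500 × 0.98200 × 0.96600 = 0.79235
Series (smoke detector and abort switch): 0.82000 × 0.90500 = 0.74210
Parallel ([0.79235] and [0.74210]): 1 − (1 − 0.79235)(1 − 0.74210) = 0.946

0.946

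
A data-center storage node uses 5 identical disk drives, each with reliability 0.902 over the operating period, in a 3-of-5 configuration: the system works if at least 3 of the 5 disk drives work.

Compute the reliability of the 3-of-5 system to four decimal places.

R = Σ_{i=3}^{5} C(5,i) p^i (1−p)^{5−i} with p = 0.902
C(5,3)·0.902^3·0.098^2 = 0.070481
C(5,4)·0.902^4·0.098^1 = 0.324356
C(5,5)·0.902^5·0.098^0 = 0.597080
Sum = 0.9919

0.9919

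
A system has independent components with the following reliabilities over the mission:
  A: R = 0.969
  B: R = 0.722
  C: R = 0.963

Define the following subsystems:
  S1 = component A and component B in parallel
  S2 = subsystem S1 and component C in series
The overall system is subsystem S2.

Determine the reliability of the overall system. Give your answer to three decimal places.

Parallel (A and B): 1 − (1 − 0.96900)(1 − 0.72200) = 0.99138
Series ([0.99138] and C): 0.99138 × 0.96300 = 0.955

0.955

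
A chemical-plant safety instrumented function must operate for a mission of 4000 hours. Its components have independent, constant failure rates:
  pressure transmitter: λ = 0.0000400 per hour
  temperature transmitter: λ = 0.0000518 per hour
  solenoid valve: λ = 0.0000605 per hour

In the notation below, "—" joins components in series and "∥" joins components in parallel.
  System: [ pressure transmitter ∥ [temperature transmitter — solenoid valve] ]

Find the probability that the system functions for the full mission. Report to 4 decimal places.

0.9465

R(pressure transmitter) = exp(−0.0000400 × 4000) = 0.852144
R(temperature transmitter) = exp(−0.0000518 × 4000) = 0.812857
R(solenoid valve) = exp(−0.0000605 × 4000) = 0.785056
Series (temperature transmitter and solenoid valve): 0.812857 × 0.785056 = 0.638138
Parallel (pressure transmitter and [0.638138]): 1 − (1 − 0.852144)(1 − 0.638138) = 0.9465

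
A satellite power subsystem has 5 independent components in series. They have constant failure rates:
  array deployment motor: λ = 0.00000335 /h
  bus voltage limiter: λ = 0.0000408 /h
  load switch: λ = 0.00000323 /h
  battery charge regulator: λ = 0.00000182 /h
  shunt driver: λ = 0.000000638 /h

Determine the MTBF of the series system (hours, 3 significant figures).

Series of exponential components: λ_sys = Σ λ_i
λ_sys = 0.00000335 + 0.0000408 + 0.00000323 + 0.00000182 + 0.000000638 = 4.9838e-05 /h
MTBF = 1 / λ_sys = 20100 h

20100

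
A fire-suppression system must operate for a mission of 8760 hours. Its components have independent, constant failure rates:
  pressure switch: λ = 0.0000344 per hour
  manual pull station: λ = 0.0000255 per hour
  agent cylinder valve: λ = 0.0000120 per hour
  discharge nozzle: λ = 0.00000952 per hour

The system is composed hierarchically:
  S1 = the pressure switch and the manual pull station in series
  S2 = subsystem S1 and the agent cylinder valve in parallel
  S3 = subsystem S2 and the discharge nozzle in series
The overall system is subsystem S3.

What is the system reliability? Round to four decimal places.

0.8825

R(pressure switch) = exp(−0.0000344 × 8760) = 0.739823
R(manual pull station) = exp(−0.0000255 × 8760) = 0.799811
R(agent cylinder valve) = exp(−0.0000120 × 8760) = 0.900216
R(discharge nozzle) = exp(−0.00000952 × 8760) = 0.919987
Series (pressure switch and manual pull station): 0.739823 × 0.799811 = 0.591719
Parallel ([0.591719] and agent cylinder valve): 1 − (1 − 0.591719)(1 − 0.900216) = 0.959260
Series ([0.959260] and discharge nozzle): 0.959260 × 0.919987 = 0.8825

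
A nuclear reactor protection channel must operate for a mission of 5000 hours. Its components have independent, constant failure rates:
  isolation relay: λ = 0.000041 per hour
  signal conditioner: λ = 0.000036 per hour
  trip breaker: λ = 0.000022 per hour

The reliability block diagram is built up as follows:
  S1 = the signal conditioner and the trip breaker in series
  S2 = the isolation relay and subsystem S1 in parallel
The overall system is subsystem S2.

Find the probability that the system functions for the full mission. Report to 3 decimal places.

R(isolation relay) = exp(−0.000041 × 5000) = 0.81465
R(signal conditioner) = exp(−0.000036 × 5000) = 0.83527
R(trip breaker) = exp(−0.000022 × 5000) = 0.89583
Series (signal conditioner and trip breaker): 0.83527 × 0.89583 = 0.74826
Parallel (isolation relay and [0.74826]): 1 − (1 − 0.81465)(1 − 0.74826) = 0.953

0.953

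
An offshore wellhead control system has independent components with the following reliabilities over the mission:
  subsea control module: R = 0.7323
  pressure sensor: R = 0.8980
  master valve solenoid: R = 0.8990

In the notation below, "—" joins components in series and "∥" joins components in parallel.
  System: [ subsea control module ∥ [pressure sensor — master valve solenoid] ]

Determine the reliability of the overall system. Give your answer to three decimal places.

0.948

Series (pressure sensor and master valve solenoid): 0.89800 × 0.89900 = 0.80730
Parallel (subsea control module and [0.80730]): 1 − (1 − 0.73230)(1 − 0.80730) = 0.948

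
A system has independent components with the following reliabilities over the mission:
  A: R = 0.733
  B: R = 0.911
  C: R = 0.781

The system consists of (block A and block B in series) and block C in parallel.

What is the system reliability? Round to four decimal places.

Series (A and B): 0.733000 × 0.911000 = 0.667763
Parallel ([0.667763] and C): 1 − (1 − 0.667763)(1 − 0.781000) = 0.9272

0.9272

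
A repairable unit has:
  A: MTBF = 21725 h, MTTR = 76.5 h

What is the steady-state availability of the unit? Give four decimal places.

A(A) = MTBF/(MTBF+MTTR) = 21725/(21725+76.5) = 0.9965

0.9965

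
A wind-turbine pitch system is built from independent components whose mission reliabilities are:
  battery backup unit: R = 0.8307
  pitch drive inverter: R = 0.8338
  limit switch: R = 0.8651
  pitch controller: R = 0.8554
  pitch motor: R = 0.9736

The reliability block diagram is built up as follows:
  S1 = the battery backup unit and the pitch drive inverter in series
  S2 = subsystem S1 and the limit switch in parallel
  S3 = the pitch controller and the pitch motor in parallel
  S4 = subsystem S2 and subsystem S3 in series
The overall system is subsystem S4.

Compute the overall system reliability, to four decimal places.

Series (battery backup unit and pitch drive inverter): 0.830700 × 0.833800 = 0.692638
Parallel ([0.692638] and limit switch): 1 − (1 − 0.692638)(1 − 0.865100) = 0.958537
Parallel (pitch controller and pitch motor): 1 − (1 − 0.855400)(1 − 0.973600) = 0.996183
Series ([0.958537] and [0.996183]): 0.958537 × 0.996183 = 0.9549

0.9549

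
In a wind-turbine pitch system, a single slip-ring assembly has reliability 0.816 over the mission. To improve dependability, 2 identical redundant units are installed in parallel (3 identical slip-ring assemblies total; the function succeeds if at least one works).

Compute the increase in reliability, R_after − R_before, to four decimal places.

0.1778

R_before = 0.816
R_after = 1 − (1 − 0.816)^3 = 0.9938
ΔR = 0.9938 − 0.816 = 0.1778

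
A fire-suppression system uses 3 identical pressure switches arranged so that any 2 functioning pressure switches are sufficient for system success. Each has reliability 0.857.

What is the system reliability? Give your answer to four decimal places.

R = Σ_{i=2}^{3} C(3,i) p^i (1−p)^{3−i} with p = 0.857
C(3,2)·0.857^2·0.143^1 = 0.315079
C(3,3)·0.857^3·0.143^0 = 0.629423
Sum = 0.9445

0.9445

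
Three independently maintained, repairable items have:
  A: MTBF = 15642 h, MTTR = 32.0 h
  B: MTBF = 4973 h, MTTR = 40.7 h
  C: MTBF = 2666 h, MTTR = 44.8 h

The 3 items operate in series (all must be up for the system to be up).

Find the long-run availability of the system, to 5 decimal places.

A(A) = MTBF/(MTBF+MTTR) = 15642/(15642+32.0) = 0.997958
A(B) = MTBF/(MTBF+MTTR) = 4973/(4973+40.7) = 0.991882
A(C) = MTBF/(MTBF+MTTR) = 2666/(2666+44.8) = 0.983474
Series availability: 0.997958 × 0.991882 × 0.983474 = 0.97350

0.97350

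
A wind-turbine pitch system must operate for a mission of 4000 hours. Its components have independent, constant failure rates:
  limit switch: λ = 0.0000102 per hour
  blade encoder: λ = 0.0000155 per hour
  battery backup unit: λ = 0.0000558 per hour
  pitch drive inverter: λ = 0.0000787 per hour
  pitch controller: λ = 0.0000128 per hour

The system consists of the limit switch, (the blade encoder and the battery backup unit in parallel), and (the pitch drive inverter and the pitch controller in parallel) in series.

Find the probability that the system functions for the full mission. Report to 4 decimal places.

R(limit switch) = exp(−0.0000102 × 4000) = 0.960021
R(blade encoder) = exp(−0.0000155 × 4000) = 0.939883
R(battery backup unit) = exp(−0.0000558 × 4000) = 0.799955
R(pitch drive inverter) = exp(−0.0000787 × 4000) = 0.729935
R(pitch controller) = exp(−0.0000128 × 4000) = 0.950089
Parallel (blade encoder and battery backup unit): 1 − (1 − 0.939883)(1 − 0.799955) = 0.987974
Parallel (pitch drive inverter and pitch controller): 1 − (1 − 0.729935)(1 − 0.950089) = 0.986521
Series (limit switch, [0.987974], and [0.986521]): 0.960021 × 0.987974 × 0.986521 = 0.9357

0.9357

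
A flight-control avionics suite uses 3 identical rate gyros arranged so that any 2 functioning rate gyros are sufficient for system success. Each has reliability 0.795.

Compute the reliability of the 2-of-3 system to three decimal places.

0.891

R = Σ_{i=2}^{3} C(3,i) p^i (1−p)^{3−i} with p = 0.795
C(3,2)·0.795^2·0.205^1 = 0.38870
C(3,3)·0.795^3·0.205^0 = 0.50246
Sum = 0.891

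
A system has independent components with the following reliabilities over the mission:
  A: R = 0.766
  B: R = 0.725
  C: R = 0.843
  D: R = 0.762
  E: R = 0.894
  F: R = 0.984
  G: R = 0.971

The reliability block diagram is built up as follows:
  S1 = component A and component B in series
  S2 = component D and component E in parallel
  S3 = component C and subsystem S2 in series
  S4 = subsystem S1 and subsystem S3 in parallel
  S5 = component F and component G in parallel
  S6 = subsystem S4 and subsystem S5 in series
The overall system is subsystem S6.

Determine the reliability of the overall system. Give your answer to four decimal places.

0.9203

Series (A and B): 0.766000 × 0.725000 = 0.555350
Parallel (D and E): 1 − (1 − 0.762000)(1 − 0.894000) = 0.974772
Series (C and [0.974772]): 0.843000 × 0.974772 = 0.821733
Parallel ([0.555350] and [0.821733]): 1 − (1 − 0.555350)(1 − 0.821733) = 0.920734
Parallel (F and G): 1 − (1 − 0.984000)(1 − 0.971000) = 0.999536
Series ([0.920734] and [0.999536]): 0.920734 × 0.999536 = 0.9203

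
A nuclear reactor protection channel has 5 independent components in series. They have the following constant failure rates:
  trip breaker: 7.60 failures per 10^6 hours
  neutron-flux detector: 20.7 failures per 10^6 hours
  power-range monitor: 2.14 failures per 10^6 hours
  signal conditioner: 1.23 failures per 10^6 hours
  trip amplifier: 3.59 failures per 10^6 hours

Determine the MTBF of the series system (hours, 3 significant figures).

28400

Series of exponential components: λ_sys = Σ λ_i
λ_sys = 0.00000760 + 0.0000207 + 0.00000214 + 0.00000123 + 0.00000359 = 3.5260e-05 /h
MTBF = 1 / λ_sys = 28400 h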